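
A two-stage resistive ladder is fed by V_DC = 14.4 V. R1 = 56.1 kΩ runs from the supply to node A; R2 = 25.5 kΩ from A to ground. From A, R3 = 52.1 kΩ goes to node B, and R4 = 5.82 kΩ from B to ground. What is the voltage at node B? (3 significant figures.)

The second stage (R3 + R4 = 57.92 kΩ) loads node A in parallel with R2.
Effective lower resistance at A: R2 ‖ 57.92 = 17.71 kΩ.
First divider: V_A = V_DC · 17.71/(56.1 + 17.71) = 3.454 V.
Then the unloaded second divider: V_B = V_A × R4/(R3+R4) = 3.454 × 0.1005 = 0.3471 V.

V_B ≈ 0.347 V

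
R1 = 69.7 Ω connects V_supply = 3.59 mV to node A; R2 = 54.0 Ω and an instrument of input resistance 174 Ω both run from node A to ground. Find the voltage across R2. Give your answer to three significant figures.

V_out ≈ 1.33 mV

The load sits in parallel with R2, giving an effective lower resistance R2' = R2·R_L/(R2+R_L) = 41.21 Ω.
Then V_out = V_supply · R2'/(R1 + R2') = 3.59 × 41.21/110.9 = 1.334 mV.
(Unloaded it would be 1.57 mV; the load pulls it down.)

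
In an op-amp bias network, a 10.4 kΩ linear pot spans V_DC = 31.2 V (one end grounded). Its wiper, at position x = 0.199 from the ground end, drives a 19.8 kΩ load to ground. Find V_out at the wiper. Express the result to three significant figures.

V_out ≈ 5.73 V

Split the track: R_lower = x·R_p = 2.070 kΩ, R_upper = (1−x)·R_p = 8.330 kΩ.
Lower segment in parallel with the load: 2.070 ‖ 19.8 = 1.874 kΩ.
Loaded-divider output: V_out = 31.2 × 0.1836 = 5.729 V.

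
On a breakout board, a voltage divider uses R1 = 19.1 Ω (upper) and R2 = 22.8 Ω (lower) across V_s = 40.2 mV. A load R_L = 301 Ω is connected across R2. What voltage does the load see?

R2 ‖ R_L = (22.8 × 301)/(22.8 + 301) = 21.19 Ω.
Now apply the divider: V_out = 40.2 × 0.5260 = 21.14 mV.

V_out ≈ 21.1 mV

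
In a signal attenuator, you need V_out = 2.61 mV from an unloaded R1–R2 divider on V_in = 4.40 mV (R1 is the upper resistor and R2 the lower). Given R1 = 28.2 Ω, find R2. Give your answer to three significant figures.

V_out/V_in = R2/(R1+R2) = 0.5932.
R2 = R1 · 0.5932/(1 − 0.5932) = 41.12 Ω.

R2 ≈ 41.1 Ω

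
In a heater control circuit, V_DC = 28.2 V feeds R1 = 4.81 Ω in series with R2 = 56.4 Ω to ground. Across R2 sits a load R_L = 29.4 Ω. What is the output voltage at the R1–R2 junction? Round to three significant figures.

The load sits in parallel with R2, giving an effective lower resistance R2' = R2·R_L/(R2+R_L) = 19.33 Ω.
Then V_out = V_DC · R2'/(R1 + R2') = 28.2 × 19.33/24.14 = 22.58 V.

V_out ≈ 22.6 V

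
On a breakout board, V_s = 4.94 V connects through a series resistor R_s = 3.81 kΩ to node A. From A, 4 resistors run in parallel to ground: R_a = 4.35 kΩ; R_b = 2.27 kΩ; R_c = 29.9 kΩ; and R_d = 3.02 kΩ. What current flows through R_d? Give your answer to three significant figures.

I ≈ 0.331 mA

Parallel bank: R_p = 1/(1/4.35 + 1/2.27 + 1/29.9 + 1/3.02) = 0.9662 kΩ.
V_A = 4.94 × 0.9662/4.776 = 0.9993 V.
I(R_d) = V_A / R_d = 0.9993/3.02 = 0.3309 mA.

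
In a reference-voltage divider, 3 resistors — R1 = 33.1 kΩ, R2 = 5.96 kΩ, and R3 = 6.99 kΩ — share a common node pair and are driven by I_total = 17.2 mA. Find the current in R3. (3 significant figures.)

I ≈ 7.21 mA

ΣG = 1/33.1 + 1/5.96 + 1/6.99 = 0.3411.
By the current-divider rule, I = I_total · G_k/ΣG = 17.2 × 0.4195 = 7.215 mA.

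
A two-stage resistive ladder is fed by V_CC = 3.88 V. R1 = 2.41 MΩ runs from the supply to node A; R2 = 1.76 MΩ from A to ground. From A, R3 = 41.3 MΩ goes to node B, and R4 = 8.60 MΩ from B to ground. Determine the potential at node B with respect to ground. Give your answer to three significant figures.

Node A sees R2 in parallel with the series input of stage 2, R3 + R4 = 49.90 MΩ.
Effective lower resistance at A: R2 ‖ 49.90 = 1.700 MΩ.
So V_A = 3.88 × 0.4136 = 1.605 V.
V_B = V_A × 0.1723 = 0.2766 V.

V_B ≈ 0.277 V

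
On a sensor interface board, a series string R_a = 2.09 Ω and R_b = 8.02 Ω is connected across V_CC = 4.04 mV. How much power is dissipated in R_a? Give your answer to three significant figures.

P ≈ 0.334 µW

ΣR = 10.11 Ω → I = 4.04/10.11 = 0.3996 mA.
P(R_a) = I²·R_a = (0.3996)² × 2.09 = 0.3337 µW.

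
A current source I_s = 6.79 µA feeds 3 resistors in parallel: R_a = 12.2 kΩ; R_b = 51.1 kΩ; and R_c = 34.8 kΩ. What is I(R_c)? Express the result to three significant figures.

ΣG = 1/12.2 + 1/51.1 + 1/34.8 = 0.1303.
Current divider: I(R_c) = I_s · G_k/ΣG = 6.79 × (0.02874/0.1303) = 6.79 × 0.2206 = 1.498 µA.

I ≈ 1.50 µA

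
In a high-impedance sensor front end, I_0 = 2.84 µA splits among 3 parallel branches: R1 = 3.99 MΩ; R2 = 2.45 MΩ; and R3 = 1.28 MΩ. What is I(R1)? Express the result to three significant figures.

Conductances: ΣG = 1/3.99 + 1/2.45 + 1/1.28 = 1.440 (1/MΩ).
By the current-divider rule, I = I_0 · G_k/ΣG = 2.84 × 0.1740 = 0.4943 µA.

I ≈ 0.494 µA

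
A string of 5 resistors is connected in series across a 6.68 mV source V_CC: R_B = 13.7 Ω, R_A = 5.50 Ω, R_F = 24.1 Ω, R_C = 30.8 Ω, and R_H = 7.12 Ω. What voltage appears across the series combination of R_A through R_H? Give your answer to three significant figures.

V ≈ 5.55 mV

ΣR = 13.7 + 5.50 + 24.1 + 30.8 + 7.12 = 81.22 Ω.
R_{R_A..R_H} = 5.50 + 24.1 + 30.8 + 7.12 = 67.52 Ω.
By the voltage-divider rule, V = 6.68 × 67.52/81.22 = 5.553 mV.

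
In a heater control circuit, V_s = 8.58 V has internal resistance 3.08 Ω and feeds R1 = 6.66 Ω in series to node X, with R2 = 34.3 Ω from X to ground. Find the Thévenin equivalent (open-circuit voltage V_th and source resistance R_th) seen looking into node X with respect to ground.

R1' = 3.08 + 6.66 = 9.740 Ω (source resistance + R1).
V_th is the unloaded tap voltage: V_s · R2/(R1'+R2) = 8.58 × 0.7788 = 6.682 V.
Zeroing V_s shorts the top of R1' to ground, so R_th = R1' ‖ R2 = 7.586 Ω.

V_th ≈ 6.68 V, R_th ≈ 7.59 Ω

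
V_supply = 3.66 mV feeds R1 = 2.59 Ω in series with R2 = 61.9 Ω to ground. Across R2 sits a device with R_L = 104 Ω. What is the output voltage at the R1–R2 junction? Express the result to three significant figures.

V_out ≈ 3.43 mV

R2 ‖ R_L = (61.9 × 104)/(61.9 + 104) = 38.80 Ω.
Now apply the divider: V_out = 3.66 × 0.9374 = 3.431 mV.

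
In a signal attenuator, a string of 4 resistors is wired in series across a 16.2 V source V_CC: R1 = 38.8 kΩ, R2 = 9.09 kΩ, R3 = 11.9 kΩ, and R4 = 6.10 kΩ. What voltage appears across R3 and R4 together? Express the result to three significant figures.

Total series resistance ΣR = 38.8 + 9.09 + 11.9 + 6.10 = 65.89 kΩ.
R_{R3..R4} = 11.9 + 6.10 = 18.00 kΩ.
V = V_CC · R/ΣR = 16.2 × 0.2732 = 4.426 V.

V ≈ 4.43 V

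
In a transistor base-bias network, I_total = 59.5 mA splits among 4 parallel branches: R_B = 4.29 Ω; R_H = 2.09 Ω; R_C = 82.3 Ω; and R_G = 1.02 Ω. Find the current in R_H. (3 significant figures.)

Conductances: ΣG = 1/4.29 + 1/2.09 + 1/82.3 + 1/1.02 = 1.704 (1/Ω).
By the current-divider rule, I = I_total · G_k/ΣG = 59.5 × 0.2808 = 16.71 mA.

I ≈ 16.7 mA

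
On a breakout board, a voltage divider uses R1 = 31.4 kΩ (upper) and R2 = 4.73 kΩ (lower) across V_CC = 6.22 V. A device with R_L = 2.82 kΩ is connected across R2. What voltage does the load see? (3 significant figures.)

The load sits in parallel with R2, giving an effective lower resistance R2' = R2·R_L/(R2+R_L) = 1.767 kΩ.
Voltage divider with the loaded lower leg: V_out = 6.22 × 1.767/(31.4 + 1.767) = 6.22 × 0.05327 = 0.3313 V.

V_out ≈ 0.331 V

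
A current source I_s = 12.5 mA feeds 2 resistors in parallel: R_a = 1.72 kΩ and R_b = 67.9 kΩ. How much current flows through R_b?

For two parallel branches, I_k = I_s · (other R)/(sum of R).
I(R_b) = 12.5 × 1.72/(1.72 + 67.9) = 12.5 × 0.02471 = 0.3088 mA.

I ≈ 0.309 mA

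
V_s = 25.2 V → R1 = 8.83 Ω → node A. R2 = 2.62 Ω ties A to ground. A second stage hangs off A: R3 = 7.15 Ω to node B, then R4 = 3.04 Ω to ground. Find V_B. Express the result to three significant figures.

The second stage (R3 + R4 = 10.19 Ω) loads node A in parallel with R2.
Effective lower resistance at A: R2 ‖ 10.19 = 2.084 Ω.
First divider: V_A = V_s · 2.084/(8.83 + 2.084) = 4.812 V.
V_B = V_A × 0.2983 = 1.436 V.

V_B ≈ 1.44 V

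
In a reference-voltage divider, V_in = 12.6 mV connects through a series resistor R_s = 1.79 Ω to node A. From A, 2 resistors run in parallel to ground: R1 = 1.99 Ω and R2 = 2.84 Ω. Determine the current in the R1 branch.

I ≈ 2.50 mA

Combine the parallel branches: R_p = (1/1.99 + 1/2.84)⁻¹ = 1.170 Ω.
V_A = 12.6 × 1.170/2.960 = 4.981 mV.
Branch current I = V_A/R1 = 4.981/1.99 = 2.503 mA.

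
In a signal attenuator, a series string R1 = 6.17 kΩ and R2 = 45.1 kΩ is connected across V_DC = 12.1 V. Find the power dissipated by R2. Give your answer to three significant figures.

Series current I = V_DC/ΣR = 12.1/51.27 = 0.2360 mA.
V(R2) = I·R = 10.64 V; P = V·I = 10.64 × 0.2360 = 2.512 mW.

P ≈ 2.51 mW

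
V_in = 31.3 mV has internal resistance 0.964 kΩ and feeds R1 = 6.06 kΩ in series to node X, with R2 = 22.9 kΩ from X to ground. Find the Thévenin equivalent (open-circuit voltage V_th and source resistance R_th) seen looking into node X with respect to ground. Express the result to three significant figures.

R1' = 0.964 + 6.06 = 7.024 kΩ (source resistance + R1).
With X open, the divider is unloaded: V_th = 31.3 × 22.9/29.92 = 23.95 mV.
With V_in suppressed (replaced by a short), R_th = R1' ‖ R2 = (7.024 × 22.9)/(7.024 + 22.9) = 5.375 kΩ.

V_th ≈ 24.0 mV, R_th ≈ 5.38 kΩ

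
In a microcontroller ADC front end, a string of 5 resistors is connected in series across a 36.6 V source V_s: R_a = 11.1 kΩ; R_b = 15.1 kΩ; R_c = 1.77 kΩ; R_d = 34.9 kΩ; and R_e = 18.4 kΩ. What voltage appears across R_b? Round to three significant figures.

V ≈ 6.80 V

Series total: ΣR = 11.1 + 15.1 + 1.77 + 34.9 + 18.4 = 81.27 kΩ.
By the voltage-divider rule, V = 36.6 × 15.10/81.27 = 6.800 V.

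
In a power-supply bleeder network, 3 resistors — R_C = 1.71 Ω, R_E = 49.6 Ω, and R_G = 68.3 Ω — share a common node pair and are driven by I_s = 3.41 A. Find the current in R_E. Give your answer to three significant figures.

I ≈ 0.111 A

ΣG = 1/1.71 + 1/49.6 + 1/68.3 = 0.6196.
By the current-divider rule, I = I_s · G_k/ΣG = 3.41 × 0.03254 = 0.1110 A.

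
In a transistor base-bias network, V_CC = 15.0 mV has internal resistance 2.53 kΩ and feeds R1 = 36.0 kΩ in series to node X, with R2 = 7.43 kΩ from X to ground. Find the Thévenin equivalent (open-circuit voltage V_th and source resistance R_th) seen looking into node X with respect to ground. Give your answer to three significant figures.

R1' = 2.53 + 36.0 = 38.53 kΩ (source resistance + R1).
Open-circuit (no load on X): V_th = V_CC · R2/(R1' + R2) = 15.0 × 7.43/(38.53 + 7.43) = 2.425 mV.
Zeroing V_CC shorts the top of R1' to ground, so R_th = R1' ‖ R2 = 6.229 kΩ.

V_th ≈ 2.42 mV, R_th ≈ 6.23 kΩ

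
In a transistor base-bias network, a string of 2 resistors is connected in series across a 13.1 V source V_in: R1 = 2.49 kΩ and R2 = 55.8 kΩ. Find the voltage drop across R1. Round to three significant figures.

V ≈ 0.560 V

ΣR = 2.49 + 55.8 = 58.29 kΩ.
V = V_in · R/ΣR = 13.1 × 0.04272 = 0.5596 V.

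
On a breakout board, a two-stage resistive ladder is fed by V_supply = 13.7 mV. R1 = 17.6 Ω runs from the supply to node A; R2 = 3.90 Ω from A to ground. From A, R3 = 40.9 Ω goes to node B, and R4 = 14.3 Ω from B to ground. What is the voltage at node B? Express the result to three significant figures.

V_B ≈ 0.609 mV

Node A sees R2 in parallel with the series input of stage 2, R3 + R4 = 55.20 Ω.
R2 ‖ (R3+R4) = 3.643 Ω.
So V_A = 13.7 × 0.1715 = 2.349 mV.
Stage 2 is unloaded, so V_B = V_A · R4/(R3+R4) = 2.349 × 14.3/55.20 = 0.6086 mV.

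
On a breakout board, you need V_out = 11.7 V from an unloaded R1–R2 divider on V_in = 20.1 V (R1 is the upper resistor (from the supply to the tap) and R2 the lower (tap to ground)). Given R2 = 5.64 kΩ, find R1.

R1 ≈ 4.05 kΩ

Required fraction k = V_out/V_in = 0.5821.
R1 = R2·(1/k − 1) = 5.64 × 0.7179 = 4.049 kΩ.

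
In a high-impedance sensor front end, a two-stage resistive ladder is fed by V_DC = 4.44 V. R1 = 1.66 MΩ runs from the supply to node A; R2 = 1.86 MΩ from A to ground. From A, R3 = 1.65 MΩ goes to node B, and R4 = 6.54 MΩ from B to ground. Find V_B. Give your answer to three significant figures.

V_B ≈ 1.69 V

Looking into the second stage from A: R3 + R4 = 8.190 MΩ appears in parallel with R2.
R2 ‖ (R3+R4) = 1.516 MΩ.
V_A = 4.44 × 1.516/(1.66 + 1.516) = 2.119 V.
Stage 2 is unloaded, so V_B = V_A · R4/(R3+R4) = 2.119 × 6.54/8.190 = 1.692 V.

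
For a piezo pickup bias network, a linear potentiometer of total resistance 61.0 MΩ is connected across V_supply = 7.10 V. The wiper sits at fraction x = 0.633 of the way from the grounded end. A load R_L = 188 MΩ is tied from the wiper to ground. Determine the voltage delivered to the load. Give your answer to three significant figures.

V_out ≈ 4.18 V

The pot divides into 22.39 MΩ above the wiper and 38.61 MΩ below.
(x·R_p) ‖ R_L = 32.03 MΩ.
V_out = 7.10 × 32.03/(22.39 + 32.03) = 4.179 V.
(Unloaded: V_out = x·V_supply = 4.49 V.)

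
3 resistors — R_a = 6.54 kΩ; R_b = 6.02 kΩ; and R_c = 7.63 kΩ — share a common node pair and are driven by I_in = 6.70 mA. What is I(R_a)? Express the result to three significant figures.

Total conductance ΣG = 1/6.54 + 1/6.02 + 1/7.63 = 0.4501 (units of 1/kΩ).
Current divider: I(R_a) = I_in · G_k/ΣG = 6.70 × (0.1529/0.4501) = 6.70 × 0.3397 = 2.276 mA.

I ≈ 2.28 mA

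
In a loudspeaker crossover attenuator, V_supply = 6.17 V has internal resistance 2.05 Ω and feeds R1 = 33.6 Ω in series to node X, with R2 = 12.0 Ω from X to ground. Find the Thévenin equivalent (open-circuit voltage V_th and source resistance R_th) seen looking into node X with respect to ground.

R1' = 2.05 + 33.6 = 35.65 Ω (source resistance + R1).
With X open, the divider is unloaded: V_th = 6.17 × 12.0/47.65 = 1.554 V.
With V_supply suppressed (replaced by a short), R_th = R1' ‖ R2 = (35.65 × 12.0)/(35.65 + 12.0) = 8.978 Ω.

V_th ≈ 1.55 V, R_th ≈ 8.98 Ω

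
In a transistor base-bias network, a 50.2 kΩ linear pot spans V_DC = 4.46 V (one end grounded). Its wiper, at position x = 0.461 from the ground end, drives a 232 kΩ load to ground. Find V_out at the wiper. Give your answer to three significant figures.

V_out ≈ 1.95 V

Split the track: R_lower = x·R_p = 23.14 kΩ, R_upper = (1−x)·R_p = 27.06 kΩ.
(x·R_p) ‖ R_L = 21.04 kΩ.
Then V_out = V_DC · 21.04/(27.06 + 21.04) = 1.951 V.
(Unloaded: V_out = x·V_DC = 2.06 V.)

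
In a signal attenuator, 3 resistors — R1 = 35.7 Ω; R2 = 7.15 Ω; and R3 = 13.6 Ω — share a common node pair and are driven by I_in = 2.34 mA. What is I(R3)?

I ≈ 0.713 mA

Conductances: ΣG = 1/35.7 + 1/7.15 + 1/13.6 = 0.2414 (1/Ω).
R3 takes the fraction G_k/ΣG = 0.07353/0.2414 = 0.3046, so I = 2.34 × 0.3046 = 0.7128 mA.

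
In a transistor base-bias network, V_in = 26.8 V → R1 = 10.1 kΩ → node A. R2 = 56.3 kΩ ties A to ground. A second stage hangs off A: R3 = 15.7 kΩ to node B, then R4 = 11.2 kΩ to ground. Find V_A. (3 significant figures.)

Looking into the second stage from A: R3 + R4 = 26.90 kΩ appears in parallel with R2.
Effective lower resistance at A: R2 ‖ 26.90 = 18.20 kΩ.
So V_A = 26.8 × 0.6431 = 17.24 V.

V_A ≈ 17.2 V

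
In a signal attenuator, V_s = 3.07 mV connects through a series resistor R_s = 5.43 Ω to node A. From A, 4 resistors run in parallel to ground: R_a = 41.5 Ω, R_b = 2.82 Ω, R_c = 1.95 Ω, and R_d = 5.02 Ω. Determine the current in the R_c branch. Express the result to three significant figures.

I ≈ 0.227 mA

Parallel bank: R_p = 1/(1/41.5 + 1/2.82 + 1/1.95 + 1/5.02) = 0.9168 Ω.
V_A by voltage divider: V_A = 3.07 × 0.9168/(5.43 + 0.9168) = 0.4435 mV.
I(R_c) = V_A / R_c = 0.4435/1.95 = 0.2274 mA.
(Equivalently: I_total = 0.4837 mA, then current-divider fraction G_k/ΣG = 0.4702.)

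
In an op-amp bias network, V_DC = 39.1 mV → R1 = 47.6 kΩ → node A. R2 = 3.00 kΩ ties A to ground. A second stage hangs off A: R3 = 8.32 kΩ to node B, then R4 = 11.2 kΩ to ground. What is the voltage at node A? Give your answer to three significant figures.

V_A ≈ 2.03 mV

The second stage (R3 + R4 = 19.52 kΩ) loads node A in parallel with R2.
R2 ‖ (R3+R4) = 2.600 kΩ.
V_A = 39.1 × 2.600/(47.6 + 2.600) = 2.025 mV.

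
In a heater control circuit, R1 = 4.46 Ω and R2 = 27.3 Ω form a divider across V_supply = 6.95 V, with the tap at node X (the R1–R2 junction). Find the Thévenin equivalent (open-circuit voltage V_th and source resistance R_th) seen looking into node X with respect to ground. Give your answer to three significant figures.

V_th ≈ 5.97 V, R_th ≈ 3.83 Ω

V_th is the unloaded tap voltage: V_supply · R2/(R1+R2) = 6.95 × 0.8596 = 5.974 V.
Zeroing V_supply shorts the top of R1 to ground, so R_th = R1 ‖ R2 = 3.834 Ω.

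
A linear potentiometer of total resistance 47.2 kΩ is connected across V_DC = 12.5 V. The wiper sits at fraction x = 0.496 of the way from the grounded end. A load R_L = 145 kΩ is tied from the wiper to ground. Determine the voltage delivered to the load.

Lower segment x·R_p = 23.41 kΩ; upper segment (1−x)·R_p = 23.79 kΩ.
Lower segment in parallel with the load: 23.41 ‖ 145 = 20.16 kΩ.
Loaded-divider output: V_out = 12.5 × 0.4587 = 5.733 V.
(Unloaded: V_out = x·V_DC = 6.20 V.)

V_out ≈ 5.73 V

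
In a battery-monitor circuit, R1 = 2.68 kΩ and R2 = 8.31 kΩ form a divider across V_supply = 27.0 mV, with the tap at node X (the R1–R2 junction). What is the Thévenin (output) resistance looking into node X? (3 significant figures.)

R_th ≈ 2.03 kΩ

Zeroing V_supply shorts the top of R1 to ground, so R_th = R1 ‖ R2 = 2.026 kΩ.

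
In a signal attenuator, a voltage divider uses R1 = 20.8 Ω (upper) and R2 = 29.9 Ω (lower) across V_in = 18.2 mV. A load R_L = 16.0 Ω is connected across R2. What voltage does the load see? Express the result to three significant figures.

First combine the lower leg with the load: R2 ‖ R_L = 10.42 Ω.
Then V_out = V_in · R2'/(R1 + R2') = 18.2 × 10.42/31.22 = 6.075 mV.
(Unloaded it would be 10.7 mV; the load pulls it down.)

V_out ≈ 6.08 mV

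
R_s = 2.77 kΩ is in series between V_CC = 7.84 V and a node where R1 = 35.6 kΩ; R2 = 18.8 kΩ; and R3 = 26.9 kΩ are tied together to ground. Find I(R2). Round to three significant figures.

I ≈ 0.314 mA

Combine the parallel branches: R_p = (1/35.6 + 1/18.8 + 1/26.9)⁻¹ = 8.442 kΩ.
Node voltage V_A = V_CC · R_p/(R_s + R_p) = 7.84 × 0.7529 = 5.903 V.
Branch current I = V_A/R2 = 5.903/18.8 = 0.3140 mA.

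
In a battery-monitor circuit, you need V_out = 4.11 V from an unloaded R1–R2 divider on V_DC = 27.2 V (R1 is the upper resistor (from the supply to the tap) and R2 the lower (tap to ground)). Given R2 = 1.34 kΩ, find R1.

V_out/V_DC = R2/(R1+R2) = 0.1511.
R1 = R2·(1/k − 1) = 1.34 × 5.618 = 7.528 kΩ.

R1 ≈ 7.53 kΩ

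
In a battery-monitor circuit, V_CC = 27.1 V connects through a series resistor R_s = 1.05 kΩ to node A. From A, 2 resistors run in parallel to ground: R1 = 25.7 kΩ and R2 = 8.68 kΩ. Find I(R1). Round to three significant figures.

I ≈ 0.908 mA

Combine the parallel branches: R_p = (1/25.7 + 1/8.68)⁻¹ = 6.489 kΩ.
Node voltage V_A = V_CC · R_p/(R_s + R_p) = 27.1 × 0.8607 = 23.33 V.
Branch current I = V_A/R1 = 23.33/25.7 = 0.9076 mA.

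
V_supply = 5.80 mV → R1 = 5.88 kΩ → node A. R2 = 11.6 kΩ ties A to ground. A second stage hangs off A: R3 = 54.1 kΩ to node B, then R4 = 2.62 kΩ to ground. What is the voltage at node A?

The second stage (R3 + R4 = 56.72 kΩ) loads node A in parallel with R2.
Effective lower resistance at A: R2 ‖ 56.72 = 9.630 kΩ.
V_A = 5.80 × 9.630/(5.88 + 9.630) = 3.601 mV.

V_A ≈ 3.60 mV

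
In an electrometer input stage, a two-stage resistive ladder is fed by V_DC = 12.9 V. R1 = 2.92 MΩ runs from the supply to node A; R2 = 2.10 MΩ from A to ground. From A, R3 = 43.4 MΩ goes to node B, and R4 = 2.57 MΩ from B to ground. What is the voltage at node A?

V_A ≈ 5.26 V

Looking into the second stage from A: R3 + R4 = 45.97 MΩ appears in parallel with R2.
Effective lower resistance at A: R2 ‖ 45.97 = 2.008 MΩ.
So V_A = 12.9 × 0.4075 = 5.257 V.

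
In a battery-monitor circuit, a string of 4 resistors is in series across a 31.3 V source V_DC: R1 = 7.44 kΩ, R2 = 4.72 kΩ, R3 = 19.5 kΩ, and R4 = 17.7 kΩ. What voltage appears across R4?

Series total: ΣR = 7.44 + 4.72 + 19.5 + 17.7 = 49.36 kΩ.
V = V_DC · R/ΣR = 31.3 × 0.3586 = 11.22 V.

V ≈ 11.2 V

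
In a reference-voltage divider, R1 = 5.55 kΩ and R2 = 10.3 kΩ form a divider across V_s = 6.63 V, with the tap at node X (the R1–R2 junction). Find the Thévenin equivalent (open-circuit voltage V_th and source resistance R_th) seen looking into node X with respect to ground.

V_th is the unloaded tap voltage: V_s · R2/(R1+R2) = 6.63 × 0.6498 = 4.308 V.
Zeroing V_s shorts the top of R1 to ground, so R_th = R1 ‖ R2 = 3.607 kΩ.

V_th ≈ 4.31 V, R_th ≈ 3.61 kΩ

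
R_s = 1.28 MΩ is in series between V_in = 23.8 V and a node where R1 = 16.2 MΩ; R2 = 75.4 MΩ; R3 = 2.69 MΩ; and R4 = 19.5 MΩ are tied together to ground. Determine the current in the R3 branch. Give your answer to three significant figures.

I ≈ 5.40 µA

Parallel bank: R_p = 1/(1/16.2 + 1/75.4 + 1/2.69 + 1/19.5) = 2.008 MΩ.
V_A = 23.8 × 2.008/3.288 = 14.53 V.
I(R3) = V_A / R3 = 14.53/2.69 = 5.403 µA.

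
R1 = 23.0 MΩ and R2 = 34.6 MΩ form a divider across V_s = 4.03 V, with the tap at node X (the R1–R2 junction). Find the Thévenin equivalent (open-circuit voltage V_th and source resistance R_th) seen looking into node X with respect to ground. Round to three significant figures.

Open-circuit (no load on X): V_th = V_s · R2/(R1 + R2) = 4.03 × 34.6/(23.00 + 34.6) = 2.421 V.
With V_s suppressed (replaced by a short), R_th = R1 ‖ R2 = (23.00 × 34.6)/(23.00 + 34.6) = 13.82 MΩ.

V_th ≈ 2.42 V, R_th ≈ 13.8 MΩ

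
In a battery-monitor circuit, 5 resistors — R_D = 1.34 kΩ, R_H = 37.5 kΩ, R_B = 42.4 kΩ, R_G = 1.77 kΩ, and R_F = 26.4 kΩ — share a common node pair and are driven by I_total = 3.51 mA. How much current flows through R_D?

I ≈ 1.87 mA

Total conductance ΣG = 1/1.34 + 1/37.5 + 1/42.4 + 1/1.77 + 1/26.4 = 1.399 (units of 1/kΩ).
R_D takes the fraction G_k/ΣG = 0.7463/1.399 = 0.5333, so I = 3.51 × 0.5333 = 1.872 mA.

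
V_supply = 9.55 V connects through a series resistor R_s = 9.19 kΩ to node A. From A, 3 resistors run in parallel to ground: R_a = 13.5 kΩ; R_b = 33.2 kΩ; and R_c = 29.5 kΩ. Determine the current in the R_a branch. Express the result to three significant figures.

Equivalent of the parallel group: R_p = 7.242 kΩ.
V_A by voltage divider: V_A = 9.55 × 7.242/(9.19 + 7.242) = 4.209 V.
I(R_a) = V_A / R_a = 4.209/13.5 = 0.3118 mA.
(Check via current divider: I_total = 0.5812 mA; share G_k/ΣG = 0.5364 → same result.)

I ≈ 0.312 mA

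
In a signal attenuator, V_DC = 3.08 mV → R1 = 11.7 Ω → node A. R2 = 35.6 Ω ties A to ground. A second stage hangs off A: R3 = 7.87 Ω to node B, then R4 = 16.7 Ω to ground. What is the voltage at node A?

The second stage (R3 + R4 = 24.57 Ω) loads node A in parallel with R2.
Effective lower resistance at A: R2 ‖ 24.57 = 14.54 Ω.
First divider: V_A = V_DC · 14.54/(11.7 + 14.54) = 1.707 mV.

V_A ≈ 1.71 mV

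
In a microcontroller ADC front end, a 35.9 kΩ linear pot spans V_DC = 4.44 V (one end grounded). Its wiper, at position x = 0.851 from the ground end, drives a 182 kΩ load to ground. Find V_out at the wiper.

V_out ≈ 3.69 V

The pot divides into 5.349 kΩ above the wiper and 30.55 kΩ below.
(x·R_p) ‖ R_L = 26.16 kΩ.
Loaded-divider output: V_out = 4.44 × 0.8302 = 3.686 V.
(Unloaded: V_out = x·V_DC = 3.78 V.)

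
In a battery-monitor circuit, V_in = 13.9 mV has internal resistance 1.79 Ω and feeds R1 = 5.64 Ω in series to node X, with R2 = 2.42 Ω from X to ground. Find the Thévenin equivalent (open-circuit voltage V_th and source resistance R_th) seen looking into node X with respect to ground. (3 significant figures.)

R1' = 1.79 + 5.64 = 7.430 Ω (source resistance + R1).
Open-circuit (no load on X): V_th = V_in · R2/(R1' + R2) = 13.9 × 2.42/(7.430 + 2.42) = 3.415 mV.
With V_in suppressed (replaced by a short), R_th = R1' ‖ R2 = (7.430 × 2.42)/(7.430 + 2.42) = 1.825 Ω.

V_th ≈ 3.42 mV, R_th ≈ 1.83 Ω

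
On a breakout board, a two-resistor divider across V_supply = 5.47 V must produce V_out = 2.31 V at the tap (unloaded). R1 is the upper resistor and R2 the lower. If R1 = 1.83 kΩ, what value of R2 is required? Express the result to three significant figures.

R2 ≈ 1.34 kΩ

The divider ratio is R2/(R1+R2) = 2.31/5.47 = 0.4223.
R2 = R1 · 0.4223/(1 − 0.4223) = 1.338 kΩ.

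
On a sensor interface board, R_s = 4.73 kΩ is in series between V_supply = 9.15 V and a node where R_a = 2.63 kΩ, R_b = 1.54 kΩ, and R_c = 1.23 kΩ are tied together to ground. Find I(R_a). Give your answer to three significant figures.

I ≈ 0.358 mA

Equivalent of the parallel group: R_p = 0.5427 kΩ.
V_A = 9.15 × 0.5427/5.273 = 0.9418 V.
I(R_a) = V_A / R_a = 0.9418/2.63 = 0.3581 mA.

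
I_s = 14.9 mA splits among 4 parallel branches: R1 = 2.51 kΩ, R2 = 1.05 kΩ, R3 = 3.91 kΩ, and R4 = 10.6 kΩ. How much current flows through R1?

Total conductance ΣG = 1/2.51 + 1/1.05 + 1/3.91 + 1/10.6 = 1.701 (units of 1/kΩ).
Current divider: I(R1) = I_s · G_k/ΣG = 14.9 × (0.3984/1.701) = 14.9 × 0.2342 = 3.490 mA.

I ≈ 3.49 mA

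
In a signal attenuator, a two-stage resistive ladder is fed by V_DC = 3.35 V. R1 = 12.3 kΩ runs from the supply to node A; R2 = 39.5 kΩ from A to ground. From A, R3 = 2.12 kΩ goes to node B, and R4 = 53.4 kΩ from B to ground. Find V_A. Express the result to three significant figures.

V_A ≈ 2.19 V

Looking into the second stage from A: R3 + R4 = 55.52 kΩ appears in parallel with R2.
Effective lower resistance at A: R2 ‖ 55.52 = 23.08 kΩ.
So V_A = 3.35 × 0.6523 = 2.185 V.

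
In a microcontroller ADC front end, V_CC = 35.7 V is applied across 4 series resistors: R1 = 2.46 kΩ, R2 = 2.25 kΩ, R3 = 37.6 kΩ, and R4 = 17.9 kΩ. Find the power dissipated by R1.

P ≈ 0.865 mW

ΣR = 60.21 kΩ → I = 35.7/60.21 = 0.5929 mA.
P = I²R = 0.3516 × 2.46 = 0.8648 mW.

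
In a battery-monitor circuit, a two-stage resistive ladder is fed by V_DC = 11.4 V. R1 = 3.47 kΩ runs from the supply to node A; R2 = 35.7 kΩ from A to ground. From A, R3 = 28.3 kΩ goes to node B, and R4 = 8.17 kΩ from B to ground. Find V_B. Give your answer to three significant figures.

Node A sees R2 in parallel with the series input of stage 2, R3 + R4 = 36.47 kΩ.
R2 ‖ (R3+R4) = 18.04 kΩ.
V_A = 11.4 × 18.04/(3.47 + 18.04) = 9.561 V.
Stage 2 is unloaded, so V_B = V_A · R4/(R3+R4) = 9.561 × 8.17/36.47 = 2.142 V.

V_B ≈ 2.14 V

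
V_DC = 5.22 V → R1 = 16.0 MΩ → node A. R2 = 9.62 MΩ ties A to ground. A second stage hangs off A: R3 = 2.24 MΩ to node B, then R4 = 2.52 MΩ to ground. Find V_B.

Looking into the second stage from A: R3 + R4 = 4.760 MΩ appears in parallel with R2.
R2 ‖ (R3+R4) = 3.184 MΩ.
So V_A = 5.22 × 0.1660 = 0.8665 V.
Then the unloaded second divider: V_B = V_A × R4/(R3+R4) = 0.8665 × 0.5294 = 0.4587 V.

V_B ≈ 0.459 V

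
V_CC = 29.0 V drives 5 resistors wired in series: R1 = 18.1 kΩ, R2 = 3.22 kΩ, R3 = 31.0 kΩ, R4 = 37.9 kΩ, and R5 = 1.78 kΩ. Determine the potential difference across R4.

V ≈ 11.9 V

Series total: ΣR = 18.1 + 3.22 + 31.0 + 37.9 + 1.78 = 92.00 kΩ.
Voltage divider: V = V_CC · (37.90 / 92.00) = 29.0 × 0.4120 = 11.95 V.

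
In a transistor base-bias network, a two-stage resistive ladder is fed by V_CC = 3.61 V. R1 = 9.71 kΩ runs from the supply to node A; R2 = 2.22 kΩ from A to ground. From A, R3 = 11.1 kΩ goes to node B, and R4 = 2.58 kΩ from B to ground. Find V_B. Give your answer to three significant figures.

V_B ≈ 0.112 V

The second stage (R3 + R4 = 13.68 kΩ) loads node A in parallel with R2.
Effective lower resistance at A: R2 ‖ 13.68 = 1.910 kΩ.
V_A = 3.61 × 1.910/(9.71 + 1.910) = 0.5934 V.
Stage 2 is unloaded, so V_B = V_A · R4/(R3+R4) = 0.5934 × 2.58/13.68 = 0.1119 V.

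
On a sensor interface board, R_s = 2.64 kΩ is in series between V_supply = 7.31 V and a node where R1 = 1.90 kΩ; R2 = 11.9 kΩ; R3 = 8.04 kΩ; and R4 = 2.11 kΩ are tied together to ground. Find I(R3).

I ≈ 0.217 mA

Equivalent of the parallel group: R_p = 0.8274 kΩ.
V_A = 7.31 × 0.8274/3.467 = 1.744 V.
I(R3) = V_A / R3 = 1.744/8.04 = 0.2169 mA.
(Equivalently: I_total = 2.108 mA, then current-divider fraction G_k/ΣG = 0.1029.)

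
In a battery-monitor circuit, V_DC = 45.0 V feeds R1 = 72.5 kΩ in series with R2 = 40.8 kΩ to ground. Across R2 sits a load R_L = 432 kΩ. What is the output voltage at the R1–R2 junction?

First combine the lower leg with the load: R2 ‖ R_L = 37.28 kΩ.
Then V_out = V_DC · R2'/(R1 + R2') = 45.0 × 37.28/109.8 = 15.28 V.
(Unloaded it would be 16.2 V; the load pulls it down.)

V_out ≈ 15.3 V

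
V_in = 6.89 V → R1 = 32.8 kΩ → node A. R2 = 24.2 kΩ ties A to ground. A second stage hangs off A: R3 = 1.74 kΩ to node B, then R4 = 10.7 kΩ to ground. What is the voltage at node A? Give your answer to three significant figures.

The second stage (R3 + R4 = 12.44 kΩ) loads node A in parallel with R2.
R2 ‖ (R3+R4) = 8.216 kΩ.
First divider: V_A = V_in · 8.216/(32.8 + 8.216) = 1.380 V.

V_A ≈ 1.38 V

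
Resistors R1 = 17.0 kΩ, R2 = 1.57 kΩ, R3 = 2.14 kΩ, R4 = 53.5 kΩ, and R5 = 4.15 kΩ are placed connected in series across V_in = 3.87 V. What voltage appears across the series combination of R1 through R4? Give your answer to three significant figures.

Total series resistance ΣR = 17.0 + 1.57 + 2.14 + 53.5 + 4.15 = 78.36 kΩ.
R_{R1..R4} = 17.0 + 1.57 + 2.14 + 53.5 = 74.21 kΩ.
By the voltage-divider rule, V = 3.87 × 74.21/78.36 = 3.665 V.

V ≈ 3.67 V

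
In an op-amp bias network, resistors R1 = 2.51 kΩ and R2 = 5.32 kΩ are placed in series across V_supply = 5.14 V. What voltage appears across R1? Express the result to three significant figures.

V ≈ 1.65 V

Total series resistance ΣR = 2.51 + 5.32 = 7.830 kΩ.
By the voltage-divider rule, V = 5.14 × 2.510/7.830 = 1.648 V.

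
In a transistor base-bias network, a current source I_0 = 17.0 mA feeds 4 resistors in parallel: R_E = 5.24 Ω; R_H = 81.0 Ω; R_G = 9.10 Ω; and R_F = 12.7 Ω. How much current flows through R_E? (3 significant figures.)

I ≈ 8.28 mA

ΣG = 1/5.24 + 1/81.0 + 1/9.10 + 1/12.7 = 0.3918.
Current divider: I(R_E) = I_0 · G_k/ΣG = 17.0 × (0.1908/0.3918) = 17.0 × 0.4871 = 8.280 mA.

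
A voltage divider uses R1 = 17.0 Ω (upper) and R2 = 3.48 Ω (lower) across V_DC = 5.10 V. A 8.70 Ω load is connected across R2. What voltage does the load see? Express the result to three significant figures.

The load sits in parallel with R2, giving an effective lower resistance R2' = R2·R_L/(R2+R_L) = 2.486 Ω.
Now apply the divider: V_out = 5.10 × 0.1276 = 0.6506 V.

V_out ≈ 0.651 V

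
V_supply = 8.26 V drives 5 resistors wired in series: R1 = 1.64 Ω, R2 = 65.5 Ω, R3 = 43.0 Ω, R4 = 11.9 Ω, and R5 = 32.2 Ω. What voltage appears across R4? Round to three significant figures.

Total series resistance ΣR = 1.64 + 65.5 + 43.0 + 11.9 + 32.2 = 154.2 Ω.
Voltage divider: V = V_supply · (11.90 / 154.2) = 8.26 × 0.07715 = 0.6373 V.

V ≈ 0.637 V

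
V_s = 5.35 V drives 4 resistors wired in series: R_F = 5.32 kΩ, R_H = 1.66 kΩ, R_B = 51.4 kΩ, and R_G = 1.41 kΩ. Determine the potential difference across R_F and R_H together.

V ≈ 0.625 V

Series total: ΣR = 5.32 + 1.66 + 51.4 + 1.41 = 59.79 kΩ.
R_{R_F..R_H} = 5.32 + 1.66 = 6.980 kΩ.
By the voltage-divider rule, V = 5.35 × 6.980/59.79 = 0.6246 V.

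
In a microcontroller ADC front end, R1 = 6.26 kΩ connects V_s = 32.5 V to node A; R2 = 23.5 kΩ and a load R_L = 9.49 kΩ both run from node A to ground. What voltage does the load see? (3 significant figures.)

V_out ≈ 16.9 V

First combine the lower leg with the load: R2 ‖ R_L = 6.760 kΩ.
Voltage divider with the loaded lower leg: V_out = 32.5 × 6.760/(6.26 + 6.760) = 32.5 × 0.5192 = 16.87 V.
(Unloaded it would be 25.7 V; the load pulls it down.)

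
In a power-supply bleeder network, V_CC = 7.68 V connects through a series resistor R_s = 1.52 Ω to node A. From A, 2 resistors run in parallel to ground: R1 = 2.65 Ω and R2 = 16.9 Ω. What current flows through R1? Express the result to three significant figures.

Equivalent of the parallel group: R_p = 2.291 Ω.
V_A by voltage divider: V_A = 7.68 × 2.291/(1.52 + 2.291) = 4.617 V.
I(R1) = V_A / R1 = 4.617/2.65 = 1.742 A.
(Equivalently: I_total = 2.015 A, then current-divider fraction G_k/ΣG = 0.8645.)

I ≈ 1.74 A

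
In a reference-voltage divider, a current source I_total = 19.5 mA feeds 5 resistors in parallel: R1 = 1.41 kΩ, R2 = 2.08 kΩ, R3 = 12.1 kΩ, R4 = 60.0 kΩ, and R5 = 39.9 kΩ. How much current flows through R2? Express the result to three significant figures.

I ≈ 7.13 mA

ΣG = 1/1.41 + 1/2.08 + 1/12.1 + 1/60.0 + 1/39.9 = 1.314.
By the current-divider rule, I = I_total · G_k/ΣG = 19.5 × 0.3658 = 7.133 mA.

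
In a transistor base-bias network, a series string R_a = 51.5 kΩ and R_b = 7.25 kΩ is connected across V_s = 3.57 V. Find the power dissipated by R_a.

ΣR = 58.75 kΩ → I = 3.57/58.75 = 0.06077 mA.
P(R_a) = I²·R_a = (0.06077)² × 51.5 = 0.1902 mW.

P ≈ 0.190 mW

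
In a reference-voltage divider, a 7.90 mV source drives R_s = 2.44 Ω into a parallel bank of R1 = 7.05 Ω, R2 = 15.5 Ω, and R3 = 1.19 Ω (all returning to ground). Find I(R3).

I ≈ 1.87 mA

Equivalent of the parallel group: R_p = 0.9554 Ω.
V_A = 7.90 × 0.9554/3.395 = 2.223 mV.
Branch current I = V_A/R3 = 2.223/1.19 = 1.868 mA.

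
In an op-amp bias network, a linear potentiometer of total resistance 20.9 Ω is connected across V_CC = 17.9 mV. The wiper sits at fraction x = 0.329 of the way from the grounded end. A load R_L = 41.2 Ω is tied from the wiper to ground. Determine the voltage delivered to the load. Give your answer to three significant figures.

V_out ≈ 5.30 mV

The pot divides into 14.02 Ω above the wiper and 6.876 Ω below.
Lower segment in parallel with the load: 6.876 ‖ 41.2 = 5.893 Ω.
Then V_out = V_CC · 5.893/(14.02 + 5.893) = 5.296 mV.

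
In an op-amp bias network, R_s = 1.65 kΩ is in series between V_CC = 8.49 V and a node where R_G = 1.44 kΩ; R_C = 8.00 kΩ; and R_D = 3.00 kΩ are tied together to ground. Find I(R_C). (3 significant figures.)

Parallel bank: R_p = 1/(1/1.44 + 1/8.00 + 1/3.00) = 0.8675 kΩ.
Node voltage V_A = V_CC · R_p/(R_s + R_p) = 8.49 × 0.3446 = 2.925 V.
Branch current I = V_A/R_C = 2.925/8.00 = 0.3657 mA.
(Equivalently: I_total = 3.372 mA, then current-divider fraction G_k/ΣG = 0.1084.)

I ≈ 0.366 mA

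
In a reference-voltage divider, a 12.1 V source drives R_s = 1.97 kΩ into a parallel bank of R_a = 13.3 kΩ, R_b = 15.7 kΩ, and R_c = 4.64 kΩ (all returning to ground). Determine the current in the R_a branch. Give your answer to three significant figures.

I ≈ 0.536 mA

Combine the parallel branches: R_p = (1/13.3 + 1/15.7 + 1/4.64)⁻¹ = 2.822 kΩ.
V_A by voltage divider: V_A = 12.1 × 2.822/(1.97 + 2.822) = 7.125 V.
I(R_a) = V_A / R_a = 7.125/13.3 = 0.5357 mA.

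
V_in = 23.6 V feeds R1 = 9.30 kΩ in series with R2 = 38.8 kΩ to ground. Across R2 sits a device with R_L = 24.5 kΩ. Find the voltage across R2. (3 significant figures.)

R2 ‖ R_L = (38.8 × 24.5)/(38.8 + 24.5) = 15.02 kΩ.
Voltage divider with the loaded lower leg: V_out = 23.6 × 15.02/(9.30 + 15.02) = 23.6 × 0.6176 = 14.57 V.

V_out ≈ 14.6 V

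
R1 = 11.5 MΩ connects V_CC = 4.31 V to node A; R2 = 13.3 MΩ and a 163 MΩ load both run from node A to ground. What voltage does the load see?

V_out ≈ 2.23 V

The load sits in parallel with R2, giving an effective lower resistance R2' = R2·R_L/(R2+R_L) = 12.30 MΩ.
Then V_out = V_CC · R2'/(R1 + R2') = 4.31 × 12.30/23.80 = 2.227 V.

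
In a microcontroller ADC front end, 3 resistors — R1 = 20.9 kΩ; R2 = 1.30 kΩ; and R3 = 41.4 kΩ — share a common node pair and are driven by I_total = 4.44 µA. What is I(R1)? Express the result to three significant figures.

I ≈ 0.253 µA

Total conductance ΣG = 1/20.9 + 1/1.30 + 1/41.4 = 0.8412 (units of 1/kΩ).
R1 takes the fraction G_k/ΣG = 0.04785/0.8412 = 0.05688, so I = 4.44 × 0.05688 = 0.2525 µA.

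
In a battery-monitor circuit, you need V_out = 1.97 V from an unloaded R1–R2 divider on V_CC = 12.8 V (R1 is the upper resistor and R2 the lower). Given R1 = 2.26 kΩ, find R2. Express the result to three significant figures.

The divider ratio is R2/(R1+R2) = 1.97/12.8 = 0.1539.
Rearranging, R2 = R1·k/(1−k) = 2.26 × 0.1819 = 0.4111 kΩ.

R2 ≈ 0.411 kΩ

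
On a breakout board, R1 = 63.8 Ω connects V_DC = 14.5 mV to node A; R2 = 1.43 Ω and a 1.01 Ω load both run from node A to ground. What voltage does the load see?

V_out ≈ 0.133 mV

R2 ‖ R_L = (1.43 × 1.01)/(1.43 + 1.01) = 0.5919 Ω.
Then V_out = V_DC · R2'/(R1 + R2') = 14.5 × 0.5919/64.39 = 0.1333 mV.
(Unloaded it would be 0.318 mV; the load pulls it down.)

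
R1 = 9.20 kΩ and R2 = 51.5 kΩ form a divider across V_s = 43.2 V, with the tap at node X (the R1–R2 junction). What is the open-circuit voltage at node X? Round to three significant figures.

V_th is the unloaded tap voltage: V_s · R2/(R1+R2) = 43.2 × 0.8484 = 36.65 V.

V_th ≈ 36.7 V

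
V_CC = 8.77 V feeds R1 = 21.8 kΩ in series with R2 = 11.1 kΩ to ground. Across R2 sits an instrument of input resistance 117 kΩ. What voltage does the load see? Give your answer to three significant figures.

V_out ≈ 2.78 V

The load sits in parallel with R2, giving an effective lower resistance R2' = R2·R_L/(R2+R_L) = 10.14 kΩ.
Now apply the divider: V_out = 8.77 × 0.3174 = 2.784 V.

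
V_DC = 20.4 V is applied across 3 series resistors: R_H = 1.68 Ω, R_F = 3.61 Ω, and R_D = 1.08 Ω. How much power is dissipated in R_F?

Series current I = V_DC/ΣR = 20.4/6.370 = 3.203 A.
V(R_F) = I·R = 11.56 V; P = V·I = 11.56 × 3.203 = 37.02 W.

P ≈ 37.0 W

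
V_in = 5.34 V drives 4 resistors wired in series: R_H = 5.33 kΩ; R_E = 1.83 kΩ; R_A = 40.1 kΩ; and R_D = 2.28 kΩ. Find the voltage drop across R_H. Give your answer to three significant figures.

Series total: ΣR = 5.33 + 1.83 + 40.1 + 2.28 = 49.54 kΩ.
V = V_in · R/ΣR = 5.34 × 0.1076 = 0.5745 V.

V ≈ 0.575 V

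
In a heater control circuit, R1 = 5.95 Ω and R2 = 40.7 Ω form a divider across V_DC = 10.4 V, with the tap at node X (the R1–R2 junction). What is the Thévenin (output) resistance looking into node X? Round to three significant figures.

R_th ≈ 5.19 Ω

Looking into X with the source shorted: R_th = R1·R2/(R1+R2) = 5.950 × 40.7/46.65 = 5.191 Ω.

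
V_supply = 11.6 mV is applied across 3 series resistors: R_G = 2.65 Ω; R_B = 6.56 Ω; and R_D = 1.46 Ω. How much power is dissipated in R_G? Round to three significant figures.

P ≈ 3.13 µW

The common current is I = 11.6/10.67 = 1.087 mA.
P(R_G) = I²·R_G = (1.087)² × 2.65 = 3.132 µW.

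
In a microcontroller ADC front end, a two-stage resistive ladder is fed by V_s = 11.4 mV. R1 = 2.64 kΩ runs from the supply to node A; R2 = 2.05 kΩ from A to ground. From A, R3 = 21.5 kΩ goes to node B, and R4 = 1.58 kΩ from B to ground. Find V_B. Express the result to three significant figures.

V_B ≈ 0.325 mV

Node A sees R2 in parallel with the series input of stage 2, R3 + R4 = 23.08 kΩ.
Effective lower resistance at A: R2 ‖ 23.08 = 1.883 kΩ.
V_A = 11.4 × 1.883/(2.64 + 1.883) = 4.746 mV.
V_B = V_A × 0.06846 = 0.3249 mV.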